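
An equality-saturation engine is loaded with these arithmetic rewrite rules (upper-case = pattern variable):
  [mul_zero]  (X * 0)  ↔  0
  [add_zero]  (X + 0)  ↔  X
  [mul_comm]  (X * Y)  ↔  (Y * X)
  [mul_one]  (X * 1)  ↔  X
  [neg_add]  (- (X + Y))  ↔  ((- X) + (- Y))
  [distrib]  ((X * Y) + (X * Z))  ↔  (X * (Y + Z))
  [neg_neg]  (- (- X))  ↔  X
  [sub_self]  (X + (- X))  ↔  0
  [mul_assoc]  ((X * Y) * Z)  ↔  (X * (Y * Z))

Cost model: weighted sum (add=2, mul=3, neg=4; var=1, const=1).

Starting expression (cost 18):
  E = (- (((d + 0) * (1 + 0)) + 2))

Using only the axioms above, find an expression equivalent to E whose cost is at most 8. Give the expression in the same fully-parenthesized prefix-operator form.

(- (d + 2))   [cost 8]

1. [add_zero →] (d + 0)  →  d;  E = (- ((d * (1 + 0)) + 2))
2. [add_zero →] (1 + 0)  →  1;  E = (- ((d * 1) + 2))
3. [mul_one →] (d * 1)  →  d;  cost 8 ≤ 8, done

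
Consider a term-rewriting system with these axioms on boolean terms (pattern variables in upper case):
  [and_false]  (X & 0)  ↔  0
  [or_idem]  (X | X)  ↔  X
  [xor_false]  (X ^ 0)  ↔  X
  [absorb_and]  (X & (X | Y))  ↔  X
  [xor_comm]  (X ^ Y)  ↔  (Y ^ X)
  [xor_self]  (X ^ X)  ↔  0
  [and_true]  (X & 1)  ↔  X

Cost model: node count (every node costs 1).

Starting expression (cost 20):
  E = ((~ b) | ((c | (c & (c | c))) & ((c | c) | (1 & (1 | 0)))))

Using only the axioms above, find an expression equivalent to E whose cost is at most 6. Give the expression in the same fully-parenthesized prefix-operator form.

((~ b) | (c | c))   [cost 6]

1. [absorb_and →] (c & (c | c))  →  c;  E = ((~ b) | ((c | c) & ((c | c) | (1 & (1 | 0)))))
2. [absorb_and →] (1 & (1 | 0))  →  1;  E = ((~ b) | ((c | c) & ((c | c) | 1)))
3. [absorb_and →] ((c | c) & ((c | c) | 1))  →  (c | c);  cost 6 ≤ 6, done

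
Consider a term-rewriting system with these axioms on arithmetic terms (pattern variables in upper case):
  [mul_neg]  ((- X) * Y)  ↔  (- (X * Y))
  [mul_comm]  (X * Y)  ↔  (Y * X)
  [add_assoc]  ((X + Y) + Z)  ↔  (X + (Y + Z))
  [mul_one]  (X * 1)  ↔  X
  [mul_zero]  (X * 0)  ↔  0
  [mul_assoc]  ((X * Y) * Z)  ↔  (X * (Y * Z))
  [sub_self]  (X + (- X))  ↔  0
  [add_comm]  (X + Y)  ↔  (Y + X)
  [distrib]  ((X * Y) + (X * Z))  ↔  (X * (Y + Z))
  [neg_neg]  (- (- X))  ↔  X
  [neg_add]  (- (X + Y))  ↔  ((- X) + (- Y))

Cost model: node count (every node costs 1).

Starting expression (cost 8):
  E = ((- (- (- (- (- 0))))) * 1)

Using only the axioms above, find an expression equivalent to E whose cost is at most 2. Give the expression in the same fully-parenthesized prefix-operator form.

(- 0)   [cost 2]

step 1: mul_one (→) rewrites ((- (- (- (- (- 0))))) * 1) into (- (- (- (- (- 0)))))
step 2: neg_neg (→) rewrites (- (- (- 0))) into (- 0), now (- (- (- 0)))
step 3: neg_neg (→) rewrites (- (- (- 0))) into (- 0), reaching cost 2 (bound 2)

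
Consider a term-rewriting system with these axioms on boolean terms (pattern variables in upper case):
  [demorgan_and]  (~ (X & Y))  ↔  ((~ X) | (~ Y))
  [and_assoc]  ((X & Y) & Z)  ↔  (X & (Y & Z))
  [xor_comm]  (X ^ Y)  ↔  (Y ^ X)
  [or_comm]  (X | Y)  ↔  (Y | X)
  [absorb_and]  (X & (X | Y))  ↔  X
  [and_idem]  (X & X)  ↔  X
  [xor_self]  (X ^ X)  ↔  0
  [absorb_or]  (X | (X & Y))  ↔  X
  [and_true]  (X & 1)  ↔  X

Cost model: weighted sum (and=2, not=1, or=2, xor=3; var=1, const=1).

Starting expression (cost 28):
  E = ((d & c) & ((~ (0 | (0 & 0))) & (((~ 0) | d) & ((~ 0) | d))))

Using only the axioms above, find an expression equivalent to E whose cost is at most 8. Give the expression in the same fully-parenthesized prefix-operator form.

((d & c) & (~ 0))   [cost 8]

1. [absorb_or →] (0 | (0 & 0))  →  0;  E = ((d & c) & ((~ 0) & (((~ 0) | d) & ((~ 0) | d))))
2. [and_idem →] (((~ 0) | d) & ((~ 0) | d))  →  ((~ 0) | d);  E = ((d & c) & ((~ 0) & ((~ 0) | d)))
3. [absorb_and →] ((~ 0) & ((~ 0) | d))  →  (~ 0);  cost 8 ≤ 8, done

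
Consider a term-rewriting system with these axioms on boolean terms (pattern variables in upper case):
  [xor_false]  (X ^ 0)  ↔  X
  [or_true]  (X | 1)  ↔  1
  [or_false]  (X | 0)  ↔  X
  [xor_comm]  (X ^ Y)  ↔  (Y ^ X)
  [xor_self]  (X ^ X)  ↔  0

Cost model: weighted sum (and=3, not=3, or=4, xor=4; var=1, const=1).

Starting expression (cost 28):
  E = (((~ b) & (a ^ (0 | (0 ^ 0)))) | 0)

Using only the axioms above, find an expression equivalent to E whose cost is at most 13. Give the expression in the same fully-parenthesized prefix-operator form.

((~ b) & (a ^ 0))   [cost 13]

step 1: or_false (→) rewrites (((~ b) & (a ^ (0 | (0 ^ 0)))) | 0) into ((~ b) & (a ^ (0 | (0 ^ 0))))
step 2: xor_false (→) rewrites (0 ^ 0) into 0, now ((~ b) & (a ^ (0 | 0)))
step 3: or_false (→) rewrites (0 | 0) into 0, reaching cost 13 (bound 13)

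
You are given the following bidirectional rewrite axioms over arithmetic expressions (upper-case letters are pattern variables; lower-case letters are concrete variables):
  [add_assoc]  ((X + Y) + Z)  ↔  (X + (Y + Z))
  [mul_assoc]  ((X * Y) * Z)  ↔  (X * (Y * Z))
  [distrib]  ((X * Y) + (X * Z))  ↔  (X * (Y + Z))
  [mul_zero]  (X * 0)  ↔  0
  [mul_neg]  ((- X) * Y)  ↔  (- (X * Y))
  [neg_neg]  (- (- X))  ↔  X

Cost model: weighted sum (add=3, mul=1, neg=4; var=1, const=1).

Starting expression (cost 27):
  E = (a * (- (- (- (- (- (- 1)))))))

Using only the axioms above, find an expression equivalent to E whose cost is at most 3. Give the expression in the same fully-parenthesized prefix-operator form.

step 1: neg_neg (→) rewrites (- (- 1)) into 1, now (a * (- (- (- (- 1)))))
step 2: neg_neg (→) rewrites (- (- (- 1))) into (- 1), now (a * (- (- 1)))
step 3: neg_neg (→) rewrites (- (- 1)) into 1, reaching cost 3 (bound 3)

(a * 1)   [cost 3]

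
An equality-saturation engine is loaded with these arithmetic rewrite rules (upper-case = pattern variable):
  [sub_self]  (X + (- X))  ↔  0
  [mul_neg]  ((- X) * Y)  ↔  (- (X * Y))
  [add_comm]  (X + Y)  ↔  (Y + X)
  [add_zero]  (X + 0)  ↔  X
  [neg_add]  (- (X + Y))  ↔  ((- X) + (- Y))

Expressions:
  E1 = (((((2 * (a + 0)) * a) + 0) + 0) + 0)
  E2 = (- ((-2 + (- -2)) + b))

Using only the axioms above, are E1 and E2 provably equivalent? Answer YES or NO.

All listed rules preserve value, hence provable equivalence implies equal values everywhere; look for a separating assignment.
a=0, b=1 gives E1 ↦ 0, E2 ↦ -1; values differ ⇒ not provably equivalent.

NO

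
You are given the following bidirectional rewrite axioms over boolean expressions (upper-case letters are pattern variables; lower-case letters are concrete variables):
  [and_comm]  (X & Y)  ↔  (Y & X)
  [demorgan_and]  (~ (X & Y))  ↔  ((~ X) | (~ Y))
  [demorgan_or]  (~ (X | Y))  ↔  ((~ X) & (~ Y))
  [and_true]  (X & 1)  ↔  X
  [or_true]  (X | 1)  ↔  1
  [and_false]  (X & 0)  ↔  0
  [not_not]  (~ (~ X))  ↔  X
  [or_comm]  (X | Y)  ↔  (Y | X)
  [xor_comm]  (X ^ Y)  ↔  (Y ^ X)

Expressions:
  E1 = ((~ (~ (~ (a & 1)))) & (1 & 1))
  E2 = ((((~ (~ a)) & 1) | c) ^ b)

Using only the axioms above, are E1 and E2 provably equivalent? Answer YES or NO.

NO

Every axiom is a valid identity, so a rewrite proof would force E1 and E2 to agree under every assignment.
At a=0, b=0, c=0: E1 = 1 but E2 = 0; they differ, so no derivation exists.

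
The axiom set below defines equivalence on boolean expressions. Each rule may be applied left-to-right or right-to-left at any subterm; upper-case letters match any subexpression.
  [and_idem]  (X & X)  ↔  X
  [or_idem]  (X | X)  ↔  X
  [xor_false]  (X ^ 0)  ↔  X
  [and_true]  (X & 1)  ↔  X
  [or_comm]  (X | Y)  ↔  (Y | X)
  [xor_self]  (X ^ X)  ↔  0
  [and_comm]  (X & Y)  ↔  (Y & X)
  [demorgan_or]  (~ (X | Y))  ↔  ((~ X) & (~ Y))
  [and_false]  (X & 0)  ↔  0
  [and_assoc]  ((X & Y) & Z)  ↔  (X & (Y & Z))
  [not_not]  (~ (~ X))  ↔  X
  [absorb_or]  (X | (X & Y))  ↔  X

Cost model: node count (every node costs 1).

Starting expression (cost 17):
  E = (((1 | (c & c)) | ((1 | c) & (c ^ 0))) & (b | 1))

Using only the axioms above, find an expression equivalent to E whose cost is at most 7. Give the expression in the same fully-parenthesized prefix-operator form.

((1 | c) & (b | 1))   [cost 7]

(1) (c & c)  =[and_idem →]=  c    ⊢ (((1 | c) | ((1 | c) & (c ^ 0))) & (b | 1))
(2) (c ^ 0)  =[xor_false →]=  c    ⊢ (((1 | c) | ((1 | c) & c)) & (b | 1))
(3) ((1 | c) | ((1 | c) & c))  =[absorb_or →]=  (1 | c)    ⊢ cost 7, within 7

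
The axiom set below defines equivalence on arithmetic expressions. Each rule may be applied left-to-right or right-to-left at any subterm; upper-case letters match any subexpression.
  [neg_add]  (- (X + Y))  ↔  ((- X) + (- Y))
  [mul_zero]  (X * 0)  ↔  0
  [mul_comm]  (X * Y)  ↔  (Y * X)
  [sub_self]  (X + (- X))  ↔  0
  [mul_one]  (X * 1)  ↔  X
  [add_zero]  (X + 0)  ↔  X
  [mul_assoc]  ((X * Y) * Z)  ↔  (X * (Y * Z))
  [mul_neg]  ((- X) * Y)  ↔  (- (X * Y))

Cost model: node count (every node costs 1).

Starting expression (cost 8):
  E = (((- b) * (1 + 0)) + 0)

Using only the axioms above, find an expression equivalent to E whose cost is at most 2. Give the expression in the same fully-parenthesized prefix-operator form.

1. [add_zero →] (1 + 0)  →  1;  E = (((- b) * 1) + 0)
2. [mul_one →] ((- b) * 1)  →  (- b);  E = ((- b) + 0)
3. [add_zero →] ((- b) + 0)  →  (- b);  cost 2 ≤ 2, done

(- b)   [cost 2]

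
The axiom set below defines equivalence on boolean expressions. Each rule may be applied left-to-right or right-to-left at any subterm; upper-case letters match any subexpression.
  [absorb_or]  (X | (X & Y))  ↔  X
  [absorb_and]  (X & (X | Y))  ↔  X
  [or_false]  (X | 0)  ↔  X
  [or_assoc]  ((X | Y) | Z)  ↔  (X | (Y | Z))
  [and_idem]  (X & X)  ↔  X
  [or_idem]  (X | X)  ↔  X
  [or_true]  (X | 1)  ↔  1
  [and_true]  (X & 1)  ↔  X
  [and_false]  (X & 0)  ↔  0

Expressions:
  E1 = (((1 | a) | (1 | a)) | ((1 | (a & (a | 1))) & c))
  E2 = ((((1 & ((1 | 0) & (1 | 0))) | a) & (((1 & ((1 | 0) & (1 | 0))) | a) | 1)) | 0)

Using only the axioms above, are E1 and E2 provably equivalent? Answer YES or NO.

1. [absorb_and →] (a & (a | 1))  →  a;  E1 = (((1 | a) | (1 | a)) | ((1 | a) & c))
2. [or_idem →] ((1 | a) | (1 | a))  →  (1 | a);  E1 = ((1 | a) | ((1 | a) & c))
3. [absorb_or →] ((1 | a) | ((1 | a) & c))  →  (1 | a)
4. [or_false ←] (1 | a)  →  ((1 | a) | 0)
5. [absorb_and ←] 1  →  (1 & (1 | 0));  E1 = (((1 & (1 | 0)) | a) | 0)
6. [and_true ←] (1 | 0)  →  ((1 | 0) & 1);  E1 = (((1 & ((1 | 0) & 1)) | a) | 0)
7. [or_false ←] 1  →  (1 | 0);  E1 = (((1 & ((1 | 0) & (1 | 0))) | a) | 0)
8. [absorb_and ←] ((1 & ((1 | 0) & (1 | 0))) | a)  →  (((1 & ((1 | 0) & (1 | 0))) | a) & (((1 & ((1 | 0) & (1 | 0))) | a) | 1));  this is E2

YES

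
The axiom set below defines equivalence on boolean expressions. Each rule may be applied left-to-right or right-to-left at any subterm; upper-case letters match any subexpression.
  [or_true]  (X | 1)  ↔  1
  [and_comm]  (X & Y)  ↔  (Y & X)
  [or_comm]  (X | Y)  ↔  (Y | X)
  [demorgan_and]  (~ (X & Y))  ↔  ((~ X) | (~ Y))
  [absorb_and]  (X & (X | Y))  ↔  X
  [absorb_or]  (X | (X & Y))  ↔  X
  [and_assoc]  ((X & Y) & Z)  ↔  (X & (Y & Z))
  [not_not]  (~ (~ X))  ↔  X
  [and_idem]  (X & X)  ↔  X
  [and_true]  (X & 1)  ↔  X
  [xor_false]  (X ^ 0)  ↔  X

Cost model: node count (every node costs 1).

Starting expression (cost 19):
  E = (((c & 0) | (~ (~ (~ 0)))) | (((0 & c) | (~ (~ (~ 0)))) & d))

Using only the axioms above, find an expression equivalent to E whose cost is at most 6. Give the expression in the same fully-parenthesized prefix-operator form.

((0 & c) | (~ 0))   [cost 6]

(1) (c & 0)  =[and_comm →]=  (0 & c)    ⊢ (((0 & c) | (~ (~ (~ 0)))) | (((0 & c) | (~ (~ (~ 0)))) & d))
(2) (((0 & c) | (~ (~ (~ 0)))) | (((0 & c) | (~ (~ (~ 0)))) & d))  =[absorb_or →]=  ((0 & c) | (~ (~ (~ 0))))
(3) (~ (~ 0))  =[not_not →]=  0    ⊢ cost 6, within 6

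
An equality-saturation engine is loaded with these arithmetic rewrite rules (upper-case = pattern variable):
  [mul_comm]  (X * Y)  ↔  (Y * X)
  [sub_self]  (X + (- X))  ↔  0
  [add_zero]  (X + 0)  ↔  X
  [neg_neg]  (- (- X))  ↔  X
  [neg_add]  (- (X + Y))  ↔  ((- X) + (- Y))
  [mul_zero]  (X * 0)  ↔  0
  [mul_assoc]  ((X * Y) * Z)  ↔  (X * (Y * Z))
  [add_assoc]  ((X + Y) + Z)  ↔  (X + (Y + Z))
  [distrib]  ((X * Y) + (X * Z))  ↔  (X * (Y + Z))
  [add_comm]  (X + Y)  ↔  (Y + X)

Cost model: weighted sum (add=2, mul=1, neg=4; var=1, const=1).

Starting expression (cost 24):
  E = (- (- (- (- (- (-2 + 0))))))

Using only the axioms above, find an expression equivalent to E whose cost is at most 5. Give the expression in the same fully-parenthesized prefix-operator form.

(1) (- (- (- (-2 + 0))))  =[neg_neg →]=  (- (-2 + 0))    ⊢ (- (- (- (-2 + 0))))
(2) (-2 + 0)  =[add_zero →]=  -2    ⊢ (- (- (- -2)))
(3) (- (- -2))  =[neg_neg →]=  -2    ⊢ cost 5, within 5

(- -2)   [cost 5]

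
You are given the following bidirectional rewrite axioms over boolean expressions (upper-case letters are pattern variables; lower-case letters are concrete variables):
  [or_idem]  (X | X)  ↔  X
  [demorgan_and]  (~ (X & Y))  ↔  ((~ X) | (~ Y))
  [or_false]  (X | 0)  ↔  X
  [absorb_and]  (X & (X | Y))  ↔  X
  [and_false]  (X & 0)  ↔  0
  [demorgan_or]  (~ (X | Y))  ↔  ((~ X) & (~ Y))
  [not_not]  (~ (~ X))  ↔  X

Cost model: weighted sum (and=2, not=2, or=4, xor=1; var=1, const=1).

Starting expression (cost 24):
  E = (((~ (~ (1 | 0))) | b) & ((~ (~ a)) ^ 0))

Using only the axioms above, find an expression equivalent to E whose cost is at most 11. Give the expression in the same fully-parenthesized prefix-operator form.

(1) (~ (~ (1 | 0)))  =[not_not →]=  (1 | 0)    ⊢ (((1 | 0) | b) & ((~ (~ a)) ^ 0))
(2) (1 | 0)  =[or_false →]=  1    ⊢ ((1 | b) & ((~ (~ a)) ^ 0))
(3) (~ (~ a))  =[not_not →]=  a    ⊢ cost 11, within 11

((1 | b) & (a ^ 0))   [cost 11]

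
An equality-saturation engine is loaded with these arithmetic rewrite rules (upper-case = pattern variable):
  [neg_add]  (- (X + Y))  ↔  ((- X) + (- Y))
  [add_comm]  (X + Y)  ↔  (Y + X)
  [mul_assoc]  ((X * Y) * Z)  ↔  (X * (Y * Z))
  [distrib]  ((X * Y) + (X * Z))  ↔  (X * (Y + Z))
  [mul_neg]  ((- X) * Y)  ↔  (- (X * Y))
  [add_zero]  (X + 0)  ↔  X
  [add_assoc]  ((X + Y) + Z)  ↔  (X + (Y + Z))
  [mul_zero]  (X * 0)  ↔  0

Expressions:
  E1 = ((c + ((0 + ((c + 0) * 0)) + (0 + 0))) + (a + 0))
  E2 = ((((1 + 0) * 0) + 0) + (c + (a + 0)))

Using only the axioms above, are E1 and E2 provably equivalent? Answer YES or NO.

YES

(1) (c + 0)  =[add_zero →]=  c    ⊢ ((c + ((0 + (c * 0)) + (0 + 0))) + (a + 0))
(2) (c * 0)  =[mul_zero →]=  0    ⊢ ((c + ((0 + 0) + (0 + 0))) + (a + 0))
(3) (0 + 0)  =[add_zero →]=  0    ⊢ ((c + ((0 + 0) + 0)) + (a + 0))
(4) ((0 + 0) + 0)  =[add_assoc →]=  (0 + (0 + 0))    ⊢ ((c + (0 + (0 + 0))) + (a + 0))
(5) (0 + 0)  =[add_zero →]=  0    ⊢ ((c + (0 + 0)) + (a + 0))
(6) (a + 0)  =[add_zero →]=  a    ⊢ ((c + (0 + 0)) + a)
(7) (0 + 0)  =[add_zero →]=  0    ⊢ ((c + 0) + a)
(8) (c + 0)  =[add_zero →]=  c    ⊢ (c + a)
(9) (c + a)  =[add_zero ←]=  ((c + a) + 0)
(10) ((c + a) + 0)  =[add_comm →]=  (0 + (c + a))
(11) a  =[add_zero ←]=  (a + 0)    ⊢ (0 + (c + (a + 0)))
(12) 0  =[mul_zero ←]=  (1 * 0)    ⊢ ((1 * 0) + (c + (a + 0)))
(13) (1 * 0)  =[add_zero ←]=  ((1 * 0) + 0)    ⊢ (((1 * 0) + 0) + (c + (a + 0)))
(14) 1  =[add_zero ←]=  (1 + 0)    ⊢ E2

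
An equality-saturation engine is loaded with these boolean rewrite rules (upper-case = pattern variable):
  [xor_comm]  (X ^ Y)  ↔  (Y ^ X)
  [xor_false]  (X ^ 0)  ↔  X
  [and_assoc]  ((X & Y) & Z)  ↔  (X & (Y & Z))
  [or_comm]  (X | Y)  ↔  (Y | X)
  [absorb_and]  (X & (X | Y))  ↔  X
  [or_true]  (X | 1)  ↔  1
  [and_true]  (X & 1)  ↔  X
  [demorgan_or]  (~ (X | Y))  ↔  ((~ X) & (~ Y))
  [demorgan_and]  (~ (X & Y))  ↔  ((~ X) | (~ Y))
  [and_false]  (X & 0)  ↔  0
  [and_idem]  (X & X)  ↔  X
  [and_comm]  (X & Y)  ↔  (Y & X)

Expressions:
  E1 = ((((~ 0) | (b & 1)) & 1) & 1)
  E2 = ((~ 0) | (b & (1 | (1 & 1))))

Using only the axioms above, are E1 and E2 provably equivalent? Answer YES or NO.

1. [and_comm →] (b & 1)  →  (1 & b);  E1 = ((((~ 0) | (1 & b)) & 1) & 1)
2. [and_true →] ((((~ 0) | (1 & b)) & 1) & 1)  →  (((~ 0) | (1 & b)) & 1)
3. [and_true →] (((~ 0) | (1 & b)) & 1)  →  ((~ 0) | (1 & b))
4. [or_true ←] 1  →  (1 | 1);  E1 = ((~ 0) | ((1 | 1) & b))
5. [and_comm →] ((1 | 1) & b)  →  (b & (1 | 1));  E1 = ((~ 0) | (b & (1 | 1)))
6. [and_idem ←] 1  →  (1 & 1);  this is E2

YES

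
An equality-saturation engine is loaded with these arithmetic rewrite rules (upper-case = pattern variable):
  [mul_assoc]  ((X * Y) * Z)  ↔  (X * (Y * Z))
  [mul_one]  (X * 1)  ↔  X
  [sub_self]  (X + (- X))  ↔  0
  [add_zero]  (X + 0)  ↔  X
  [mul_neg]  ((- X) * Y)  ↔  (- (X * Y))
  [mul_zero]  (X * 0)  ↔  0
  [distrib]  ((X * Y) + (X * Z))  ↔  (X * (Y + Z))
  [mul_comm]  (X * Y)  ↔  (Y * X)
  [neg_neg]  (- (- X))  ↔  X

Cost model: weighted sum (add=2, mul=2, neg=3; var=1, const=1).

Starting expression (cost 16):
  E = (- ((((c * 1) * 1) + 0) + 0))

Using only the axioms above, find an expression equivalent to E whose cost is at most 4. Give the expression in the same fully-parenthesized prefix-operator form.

(- c)   [cost 4]

step 1: add_zero (→) rewrites ((((c * 1) * 1) + 0) + 0) into (((c * 1) * 1) + 0), now (- (((c * 1) * 1) + 0))
step 2: add_zero (→) rewrites (((c * 1) * 1) + 0) into ((c * 1) * 1), now (- ((c * 1) * 1))
step 3: mul_one (→) rewrites (c * 1) into c, now (- (c * 1))
step 4: mul_one (→) rewrites (c * 1) into c, reaching cost 4 (bound 4)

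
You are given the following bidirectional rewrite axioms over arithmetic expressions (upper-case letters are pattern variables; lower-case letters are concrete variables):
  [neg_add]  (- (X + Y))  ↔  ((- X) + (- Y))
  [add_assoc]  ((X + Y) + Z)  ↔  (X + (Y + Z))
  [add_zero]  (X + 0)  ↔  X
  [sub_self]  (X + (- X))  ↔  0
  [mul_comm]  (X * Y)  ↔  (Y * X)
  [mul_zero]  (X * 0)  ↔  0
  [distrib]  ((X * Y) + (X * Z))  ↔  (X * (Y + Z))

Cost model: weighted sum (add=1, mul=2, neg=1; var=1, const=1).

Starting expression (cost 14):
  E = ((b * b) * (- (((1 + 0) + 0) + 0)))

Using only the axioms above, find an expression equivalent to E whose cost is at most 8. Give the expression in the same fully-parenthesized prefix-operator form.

1. [add_zero →] (1 + 0)  →  1;  E = ((b * b) * (- ((1 + 0) + 0)))
2. [add_zero →] ((1 + 0) + 0)  →  (1 + 0);  E = ((b * b) * (- (1 + 0)))
3. [add_zero →] (1 + 0)  →  1;  cost 8 ≤ 8, done

((b * b) * (- 1))   [cost 8]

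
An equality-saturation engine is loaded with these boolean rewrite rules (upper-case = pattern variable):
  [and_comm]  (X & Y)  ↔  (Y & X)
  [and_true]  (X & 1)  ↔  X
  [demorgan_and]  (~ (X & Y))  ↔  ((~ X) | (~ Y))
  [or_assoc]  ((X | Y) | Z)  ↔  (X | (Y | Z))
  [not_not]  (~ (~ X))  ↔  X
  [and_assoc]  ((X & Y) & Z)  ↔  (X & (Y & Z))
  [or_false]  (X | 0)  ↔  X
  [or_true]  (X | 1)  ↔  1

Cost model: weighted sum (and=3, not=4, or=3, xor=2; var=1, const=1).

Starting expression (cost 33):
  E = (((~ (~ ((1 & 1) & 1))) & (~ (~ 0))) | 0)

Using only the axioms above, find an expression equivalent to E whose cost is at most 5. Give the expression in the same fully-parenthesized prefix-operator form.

(1 & 0)   [cost 5]

step 1: not_not (→) rewrites (~ (~ ((1 & 1) & 1))) into ((1 & 1) & 1), now ((((1 & 1) & 1) & (~ (~ 0))) | 0)
step 2: not_not (→) rewrites (~ (~ 0)) into 0, now ((((1 & 1) & 1) & 0) | 0)
step 3: or_false (→) rewrites ((((1 & 1) & 1) & 0) | 0) into (((1 & 1) & 1) & 0)
step 4: and_true (→) rewrites (1 & 1) into 1, now ((1 & 1) & 0)
step 5: and_true (→) rewrites (1 & 1) into 1, reaching cost 5 (bound 5)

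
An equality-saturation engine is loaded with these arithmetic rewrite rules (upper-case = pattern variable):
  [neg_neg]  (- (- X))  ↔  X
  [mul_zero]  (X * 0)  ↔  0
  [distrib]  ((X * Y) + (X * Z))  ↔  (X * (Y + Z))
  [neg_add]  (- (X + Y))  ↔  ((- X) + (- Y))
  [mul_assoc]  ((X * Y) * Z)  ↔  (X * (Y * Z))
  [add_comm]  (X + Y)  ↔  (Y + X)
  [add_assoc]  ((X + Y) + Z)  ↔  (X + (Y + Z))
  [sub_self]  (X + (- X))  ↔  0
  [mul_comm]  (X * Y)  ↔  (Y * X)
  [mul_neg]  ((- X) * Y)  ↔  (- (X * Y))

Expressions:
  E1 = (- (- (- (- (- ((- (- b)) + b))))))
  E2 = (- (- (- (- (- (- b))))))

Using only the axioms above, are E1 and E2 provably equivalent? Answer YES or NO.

The axioms are sound identities: if E1 ↔* E2 then E1 and E2 evaluate identically under any assignment.
Under b=1: E1 evaluates to -2, E2 to 1. Distinct ⇒ no rewrite sequence connects them.

NO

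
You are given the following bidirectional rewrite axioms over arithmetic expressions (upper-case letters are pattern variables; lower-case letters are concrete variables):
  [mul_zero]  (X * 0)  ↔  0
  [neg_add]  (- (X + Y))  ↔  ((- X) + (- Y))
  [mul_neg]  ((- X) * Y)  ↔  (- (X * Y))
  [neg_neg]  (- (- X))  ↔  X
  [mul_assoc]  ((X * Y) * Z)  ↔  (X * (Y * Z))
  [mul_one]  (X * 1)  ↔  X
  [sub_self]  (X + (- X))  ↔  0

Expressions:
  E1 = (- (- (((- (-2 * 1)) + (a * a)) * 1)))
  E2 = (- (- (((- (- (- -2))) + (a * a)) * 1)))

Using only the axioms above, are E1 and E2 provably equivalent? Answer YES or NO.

step 1: mul_one (→) rewrites (-2 * 1) into -2, now (- (- (((- -2) + (a * a)) * 1)))
step 2: mul_one (→) rewrites (((- -2) + (a * a)) * 1) into ((- -2) + (a * a)), now (- (- ((- -2) + (a * a))))
step 3: neg_neg (←) rewrites (- -2) into (- (- (- -2))), now (- (- ((- (- (- -2))) + (a * a))))
step 4: mul_one (←) rewrites ((- (- (- -2))) + (a * a)) into (((- (- (- -2))) + (a * a)) * 1), which is E2

YES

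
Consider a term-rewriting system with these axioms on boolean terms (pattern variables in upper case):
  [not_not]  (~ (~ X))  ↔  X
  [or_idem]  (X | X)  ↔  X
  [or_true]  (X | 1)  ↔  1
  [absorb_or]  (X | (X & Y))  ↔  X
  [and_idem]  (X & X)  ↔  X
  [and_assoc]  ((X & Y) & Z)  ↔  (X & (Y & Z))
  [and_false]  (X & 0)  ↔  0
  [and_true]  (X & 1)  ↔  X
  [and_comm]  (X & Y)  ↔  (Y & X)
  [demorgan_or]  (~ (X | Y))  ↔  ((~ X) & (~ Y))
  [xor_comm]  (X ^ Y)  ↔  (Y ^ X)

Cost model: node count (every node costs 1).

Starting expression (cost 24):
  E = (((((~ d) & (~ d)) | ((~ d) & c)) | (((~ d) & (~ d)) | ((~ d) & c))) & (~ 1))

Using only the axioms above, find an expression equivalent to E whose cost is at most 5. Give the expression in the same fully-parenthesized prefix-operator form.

((~ d) & (~ 1))   [cost 5]

step 1: or_idem (→) rewrites ((((~ d) & (~ d)) | ((~ d) & c)) | (((~ d) & (~ d)) | ((~ d) & c))) into (((~ d) & (~ d)) | ((~ d) & c)), now ((((~ d) & (~ d)) | ((~ d) & c)) & (~ 1))
step 2: and_idem (→) rewrites ((~ d) & (~ d)) into (~ d), now (((~ d) | ((~ d) & c)) & (~ 1))
step 3: absorb_or (→) rewrites ((~ d) | ((~ d) & c)) into (~ d), reaching cost 5 (bound 5)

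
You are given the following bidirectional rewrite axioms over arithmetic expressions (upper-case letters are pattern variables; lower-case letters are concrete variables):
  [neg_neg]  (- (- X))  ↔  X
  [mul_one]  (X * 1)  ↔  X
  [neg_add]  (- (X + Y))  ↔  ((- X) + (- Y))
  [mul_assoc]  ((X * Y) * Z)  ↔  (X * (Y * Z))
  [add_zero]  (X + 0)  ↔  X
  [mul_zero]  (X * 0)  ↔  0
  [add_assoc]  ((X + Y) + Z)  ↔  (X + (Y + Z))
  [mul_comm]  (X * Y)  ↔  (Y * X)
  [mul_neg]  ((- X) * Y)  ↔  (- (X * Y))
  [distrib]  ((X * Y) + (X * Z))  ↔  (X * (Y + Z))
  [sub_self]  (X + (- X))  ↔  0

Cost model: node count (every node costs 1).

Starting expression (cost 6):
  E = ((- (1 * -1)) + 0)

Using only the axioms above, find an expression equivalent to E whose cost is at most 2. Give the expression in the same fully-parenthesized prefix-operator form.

(- -1)   [cost 2]

1. [add_zero →] ((- (1 * -1)) + 0)  →  (- (1 * -1))
2. [mul_comm →] (1 * -1)  →  (-1 * 1);  E = (- (-1 * 1))
3. [mul_one →] (-1 * 1)  →  -1;  cost 2 ≤ 2, done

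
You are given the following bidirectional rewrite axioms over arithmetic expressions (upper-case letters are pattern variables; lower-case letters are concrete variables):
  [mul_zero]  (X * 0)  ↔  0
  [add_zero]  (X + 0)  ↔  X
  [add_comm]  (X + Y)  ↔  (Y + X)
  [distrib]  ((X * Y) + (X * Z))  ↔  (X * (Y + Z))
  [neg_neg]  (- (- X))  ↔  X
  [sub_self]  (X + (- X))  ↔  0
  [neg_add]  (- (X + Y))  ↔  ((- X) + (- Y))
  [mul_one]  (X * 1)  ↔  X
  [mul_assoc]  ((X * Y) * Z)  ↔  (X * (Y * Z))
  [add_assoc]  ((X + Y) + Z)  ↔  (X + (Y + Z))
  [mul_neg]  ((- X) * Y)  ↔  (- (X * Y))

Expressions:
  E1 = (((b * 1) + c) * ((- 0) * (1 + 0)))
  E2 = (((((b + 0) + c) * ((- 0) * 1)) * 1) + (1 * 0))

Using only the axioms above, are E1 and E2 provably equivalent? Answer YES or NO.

1. [add_zero →] (1 + 0)  →  1;  E1 = (((b * 1) + c) * ((- 0) * 1))
2. [mul_one →] ((- 0) * 1)  →  (- 0);  E1 = (((b * 1) + c) * (- 0))
3. [mul_one →] (b * 1)  →  b;  E1 = ((b + c) * (- 0))
4. [add_zero ←] ((b + c) * (- 0))  →  (((b + c) * (- 0)) + 0)
5. [mul_zero ←] 0  →  (1 * 0);  E1 = (((b + c) * (- 0)) + (1 * 0))
6. [add_zero ←] b  →  (b + 0);  E1 = ((((b + 0) + c) * (- 0)) + (1 * 0))
7. [mul_one ←] (- 0)  →  ((- 0) * 1);  E1 = ((((b + 0) + c) * ((- 0) * 1)) + (1 * 0))
8. [mul_one ←] (((b + 0) + c) * ((- 0) * 1))  →  ((((b + 0) + c) * ((- 0) * 1)) * 1);  this is E2

YES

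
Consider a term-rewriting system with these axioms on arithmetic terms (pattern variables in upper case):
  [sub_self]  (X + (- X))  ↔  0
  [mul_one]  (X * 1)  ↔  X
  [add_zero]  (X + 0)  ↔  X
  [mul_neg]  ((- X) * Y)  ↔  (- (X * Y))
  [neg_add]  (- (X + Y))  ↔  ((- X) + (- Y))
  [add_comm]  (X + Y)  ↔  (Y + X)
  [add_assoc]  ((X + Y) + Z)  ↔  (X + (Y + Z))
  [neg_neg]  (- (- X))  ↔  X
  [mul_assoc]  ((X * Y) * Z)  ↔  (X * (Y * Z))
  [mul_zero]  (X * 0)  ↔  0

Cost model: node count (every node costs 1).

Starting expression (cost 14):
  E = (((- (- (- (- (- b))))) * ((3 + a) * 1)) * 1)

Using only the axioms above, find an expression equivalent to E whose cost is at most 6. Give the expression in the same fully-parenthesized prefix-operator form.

((- b) * (3 + a))   [cost 6]

1. [neg_neg →] (- (- (- b)))  →  (- b);  E = (((- (- (- b))) * ((3 + a) * 1)) * 1)
2. [mul_one →] (((- (- (- b))) * ((3 + a) * 1)) * 1)  →  ((- (- (- b))) * ((3 + a) * 1))
3. [mul_one →] ((3 + a) * 1)  →  (3 + a);  E = ((- (- (- b))) * (3 + a))
4. [neg_neg →] (- (- b))  →  b;  cost 6 ≤ 6, done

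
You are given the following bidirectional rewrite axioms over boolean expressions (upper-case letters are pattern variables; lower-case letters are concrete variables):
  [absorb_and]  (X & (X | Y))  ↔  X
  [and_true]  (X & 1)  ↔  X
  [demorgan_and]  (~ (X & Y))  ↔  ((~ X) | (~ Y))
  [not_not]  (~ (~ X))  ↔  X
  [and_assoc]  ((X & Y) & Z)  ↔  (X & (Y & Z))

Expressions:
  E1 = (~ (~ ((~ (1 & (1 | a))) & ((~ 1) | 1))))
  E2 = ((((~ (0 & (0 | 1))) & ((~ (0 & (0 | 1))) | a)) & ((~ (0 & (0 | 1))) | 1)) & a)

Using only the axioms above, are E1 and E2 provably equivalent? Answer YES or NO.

NO

All listed rules preserve value, hence provable equivalence implies equal values everywhere; look for a separating assignment.
a=1 gives E1 ↦ 0, E2 ↦ 1; values differ ⇒ not provably equivalent.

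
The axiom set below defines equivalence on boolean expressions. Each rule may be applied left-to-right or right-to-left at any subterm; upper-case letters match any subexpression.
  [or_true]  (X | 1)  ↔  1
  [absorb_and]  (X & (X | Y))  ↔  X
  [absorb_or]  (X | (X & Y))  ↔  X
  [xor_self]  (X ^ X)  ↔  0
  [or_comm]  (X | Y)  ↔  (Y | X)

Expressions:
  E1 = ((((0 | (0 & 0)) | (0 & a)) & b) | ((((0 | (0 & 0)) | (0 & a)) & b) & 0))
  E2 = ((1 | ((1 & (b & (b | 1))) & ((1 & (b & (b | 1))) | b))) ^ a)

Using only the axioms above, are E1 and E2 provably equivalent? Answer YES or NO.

NO

Every axiom is a valid identity, so a rewrite proof would force E1 and E2 to agree under every assignment.
At a=0, b=0: E1 = 0 but E2 = 1; they differ, so no derivation exists.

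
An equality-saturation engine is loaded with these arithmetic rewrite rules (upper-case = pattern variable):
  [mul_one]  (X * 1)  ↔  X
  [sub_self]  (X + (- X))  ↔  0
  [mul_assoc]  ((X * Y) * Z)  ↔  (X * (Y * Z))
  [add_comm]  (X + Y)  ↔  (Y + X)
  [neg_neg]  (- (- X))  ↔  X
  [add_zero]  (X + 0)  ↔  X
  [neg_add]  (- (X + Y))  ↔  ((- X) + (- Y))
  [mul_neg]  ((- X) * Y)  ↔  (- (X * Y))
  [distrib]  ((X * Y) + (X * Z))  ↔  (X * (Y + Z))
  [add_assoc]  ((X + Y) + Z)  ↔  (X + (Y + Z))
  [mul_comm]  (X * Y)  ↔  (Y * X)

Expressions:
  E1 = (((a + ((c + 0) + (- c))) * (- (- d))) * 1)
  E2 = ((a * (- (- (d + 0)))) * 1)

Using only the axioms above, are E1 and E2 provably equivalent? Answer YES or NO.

step 1: mul_one (→) rewrites (((a + ((c + 0) + (- c))) * (- (- d))) * 1) into ((a + ((c + 0) + (- c))) * (- (- d)))
step 2: add_zero (→) rewrites (c + 0) into c, now ((a + (c + (- c))) * (- (- d)))
step 3: sub_self (→) rewrites (c + (- c)) into 0, now ((a + 0) * (- (- d)))
step 4: add_zero (→) rewrites (a + 0) into a, now (a * (- (- d)))
step 5: neg_neg (→) rewrites (- (- d)) into d, now (a * d)
step 6: add_zero (←) rewrites d into (d + 0), now (a * (d + 0))
step 7: neg_neg (←) rewrites (d + 0) into (- (- (d + 0))), now (a * (- (- (d + 0))))
step 8: mul_one (←) rewrites (a * (- (- (d + 0)))) into ((a * (- (- (d + 0)))) * 1), which is E2

YES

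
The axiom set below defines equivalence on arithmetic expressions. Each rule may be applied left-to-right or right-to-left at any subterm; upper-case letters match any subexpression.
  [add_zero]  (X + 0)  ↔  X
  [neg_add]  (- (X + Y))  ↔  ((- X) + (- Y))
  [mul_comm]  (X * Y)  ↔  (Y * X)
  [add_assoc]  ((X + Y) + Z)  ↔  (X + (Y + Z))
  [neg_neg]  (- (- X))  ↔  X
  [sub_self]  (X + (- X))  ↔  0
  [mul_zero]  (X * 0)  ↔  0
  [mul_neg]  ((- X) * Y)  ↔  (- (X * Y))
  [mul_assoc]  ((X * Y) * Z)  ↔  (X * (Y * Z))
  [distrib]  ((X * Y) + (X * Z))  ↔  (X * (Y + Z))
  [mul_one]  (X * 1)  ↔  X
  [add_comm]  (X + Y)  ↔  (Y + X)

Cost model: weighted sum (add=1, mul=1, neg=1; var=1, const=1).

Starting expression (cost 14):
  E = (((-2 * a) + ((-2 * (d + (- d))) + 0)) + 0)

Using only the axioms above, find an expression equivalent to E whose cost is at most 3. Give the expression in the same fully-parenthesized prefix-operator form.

(1) ((-2 * (d + (- d))) + 0)  =[add_zero →]=  (-2 * (d + (- d)))    ⊢ (((-2 * a) + (-2 * (d + (- d)))) + 0)
(2) (((-2 * a) + (-2 * (d + (- d)))) + 0)  =[add_zero →]=  ((-2 * a) + (-2 * (d + (- d))))
(3) ((-2 * a) + (-2 * (d + (- d))))  =[distrib →]=  (-2 * (a + (d + (- d))))
(4) (d + (- d))  =[sub_self →]=  0    ⊢ (-2 * (a + 0))
(5) (a + 0)  =[add_zero →]=  a    ⊢ cost 3, within 3

(-2 * a)   [cost 3]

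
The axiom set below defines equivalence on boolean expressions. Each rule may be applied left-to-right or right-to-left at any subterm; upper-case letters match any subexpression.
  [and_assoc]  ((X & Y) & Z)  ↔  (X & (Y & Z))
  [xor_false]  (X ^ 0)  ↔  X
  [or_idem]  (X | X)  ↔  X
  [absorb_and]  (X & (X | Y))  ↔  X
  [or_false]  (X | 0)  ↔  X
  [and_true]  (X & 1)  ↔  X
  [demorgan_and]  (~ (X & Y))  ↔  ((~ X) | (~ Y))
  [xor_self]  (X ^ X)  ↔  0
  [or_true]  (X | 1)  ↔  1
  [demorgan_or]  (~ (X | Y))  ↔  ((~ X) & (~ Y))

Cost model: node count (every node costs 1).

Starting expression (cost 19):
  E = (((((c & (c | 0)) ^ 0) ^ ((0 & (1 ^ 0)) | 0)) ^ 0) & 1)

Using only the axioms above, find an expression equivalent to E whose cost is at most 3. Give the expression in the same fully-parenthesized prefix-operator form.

1. [and_true →] (((((c & (c | 0)) ^ 0) ^ ((0 & (1 ^ 0)) | 0)) ^ 0) & 1)  →  ((((c & (c | 0)) ^ 0) ^ ((0 & (1 ^ 0)) | 0)) ^ 0)
2. [xor_false →] (1 ^ 0)  →  1;  E = ((((c & (c | 0)) ^ 0) ^ ((0 & 1) | 0)) ^ 0)
3. [and_true →] (0 & 1)  →  0;  E = ((((c & (c | 0)) ^ 0) ^ (0 | 0)) ^ 0)
4. [xor_false →] ((((c & (c | 0)) ^ 0) ^ (0 | 0)) ^ 0)  →  (((c & (c | 0)) ^ 0) ^ (0 | 0))
5. [or_idem →] (0 | 0)  →  0;  E = (((c & (c | 0)) ^ 0) ^ 0)
6. [or_false →] (c | 0)  →  c;  E = (((c & c) ^ 0) ^ 0)
7. [xor_false →] ((c & c) ^ 0)  →  (c & c);  E = ((c & c) ^ 0)
8. [xor_false →] ((c & c) ^ 0)  →  (c & c);  cost 3 ≤ 3, done

(c & c)   [cost 3]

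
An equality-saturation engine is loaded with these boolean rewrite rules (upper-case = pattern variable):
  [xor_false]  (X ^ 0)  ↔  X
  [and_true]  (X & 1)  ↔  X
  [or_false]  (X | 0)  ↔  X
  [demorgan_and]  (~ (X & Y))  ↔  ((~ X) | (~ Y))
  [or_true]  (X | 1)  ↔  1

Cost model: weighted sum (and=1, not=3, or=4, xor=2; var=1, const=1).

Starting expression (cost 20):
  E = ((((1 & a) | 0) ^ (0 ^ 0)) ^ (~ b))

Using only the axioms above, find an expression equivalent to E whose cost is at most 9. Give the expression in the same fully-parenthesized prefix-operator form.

1. [or_false →] ((1 & a) | 0)  →  (1 & a);  E = (((1 & a) ^ (0 ^ 0)) ^ (~ b))
2. [xor_false →] (0 ^ 0)  →  0;  E = (((1 & a) ^ 0) ^ (~ b))
3. [xor_false →] ((1 & a) ^ 0)  →  (1 & a);  cost 9 ≤ 9, done

((1 & a) ^ (~ b))   [cost 9]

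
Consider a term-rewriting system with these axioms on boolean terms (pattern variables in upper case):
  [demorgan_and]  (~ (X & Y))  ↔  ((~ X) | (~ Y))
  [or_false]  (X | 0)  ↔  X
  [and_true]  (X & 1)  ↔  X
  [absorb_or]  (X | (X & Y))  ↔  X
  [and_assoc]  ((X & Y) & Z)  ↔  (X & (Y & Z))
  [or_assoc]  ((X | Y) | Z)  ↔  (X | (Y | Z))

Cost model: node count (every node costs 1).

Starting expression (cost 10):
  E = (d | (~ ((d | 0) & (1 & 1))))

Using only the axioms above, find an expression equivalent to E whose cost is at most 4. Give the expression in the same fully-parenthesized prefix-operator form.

(1) (1 & 1)  =[and_true →]=  1    ⊢ (d | (~ ((d | 0) & 1)))
(2) (d | 0)  =[or_false →]=  d    ⊢ (d | (~ (d & 1)))
(3) (d & 1)  =[and_true →]=  d    ⊢ cost 4, within 4

(d | (~ d))   [cost 4]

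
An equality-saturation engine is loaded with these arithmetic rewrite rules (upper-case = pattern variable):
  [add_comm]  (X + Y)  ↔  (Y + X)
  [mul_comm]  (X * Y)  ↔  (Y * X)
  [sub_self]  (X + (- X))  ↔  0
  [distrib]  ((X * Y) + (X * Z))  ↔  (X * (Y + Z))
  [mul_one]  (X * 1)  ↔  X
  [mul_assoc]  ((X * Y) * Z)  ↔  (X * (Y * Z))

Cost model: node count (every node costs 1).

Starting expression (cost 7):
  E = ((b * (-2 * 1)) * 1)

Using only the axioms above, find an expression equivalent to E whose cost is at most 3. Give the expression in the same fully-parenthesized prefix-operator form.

1. [mul_one →] ((b * (-2 * 1)) * 1)  →  (b * (-2 * 1))
2. [mul_comm →] (b * (-2 * 1))  →  ((-2 * 1) * b)
3. [mul_one →] (-2 * 1)  →  -2;  cost 3 ≤ 3, done

(-2 * b)   [cost 3]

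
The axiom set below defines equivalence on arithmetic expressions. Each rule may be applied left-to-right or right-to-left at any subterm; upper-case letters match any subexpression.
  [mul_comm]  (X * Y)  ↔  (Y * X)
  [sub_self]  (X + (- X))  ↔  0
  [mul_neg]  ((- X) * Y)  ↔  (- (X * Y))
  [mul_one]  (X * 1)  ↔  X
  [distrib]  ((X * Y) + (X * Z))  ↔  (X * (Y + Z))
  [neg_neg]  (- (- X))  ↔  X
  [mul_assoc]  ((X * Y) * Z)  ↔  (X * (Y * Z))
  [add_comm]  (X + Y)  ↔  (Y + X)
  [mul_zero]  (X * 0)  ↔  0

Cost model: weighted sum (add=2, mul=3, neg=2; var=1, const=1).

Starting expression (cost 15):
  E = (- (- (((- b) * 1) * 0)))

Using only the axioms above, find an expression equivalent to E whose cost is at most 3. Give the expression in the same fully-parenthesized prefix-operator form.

(- 0)   [cost 3]

step 1: neg_neg (→) rewrites (- (- (((- b) * 1) * 0))) into (((- b) * 1) * 0)
step 2: mul_one (→) rewrites ((- b) * 1) into (- b), now ((- b) * 0)
step 3: mul_neg (→) rewrites ((- b) * 0) into (- (b * 0))
step 4: mul_zero (→) rewrites (b * 0) into 0, reaching cost 3 (bound 3)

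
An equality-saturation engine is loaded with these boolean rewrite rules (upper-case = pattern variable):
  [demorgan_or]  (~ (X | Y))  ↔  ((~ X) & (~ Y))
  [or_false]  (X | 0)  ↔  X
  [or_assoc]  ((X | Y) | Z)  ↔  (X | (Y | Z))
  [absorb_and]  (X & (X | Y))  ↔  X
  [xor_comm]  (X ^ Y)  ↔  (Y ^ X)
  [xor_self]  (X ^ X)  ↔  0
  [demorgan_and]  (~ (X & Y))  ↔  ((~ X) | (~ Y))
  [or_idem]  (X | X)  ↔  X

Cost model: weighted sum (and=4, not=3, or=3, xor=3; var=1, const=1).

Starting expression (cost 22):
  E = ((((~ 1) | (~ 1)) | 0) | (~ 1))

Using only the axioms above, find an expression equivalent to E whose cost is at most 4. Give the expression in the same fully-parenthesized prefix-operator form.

(~ 1)   [cost 4]

(1) ((~ 1) | (~ 1))  =[or_idem →]=  (~ 1)    ⊢ (((~ 1) | 0) | (~ 1))
(2) ((~ 1) | 0)  =[or_false →]=  (~ 1)    ⊢ ((~ 1) | (~ 1))
(3) ((~ 1) | (~ 1))  =[or_idem →]=  (~ 1)    ⊢ cost 4, within 4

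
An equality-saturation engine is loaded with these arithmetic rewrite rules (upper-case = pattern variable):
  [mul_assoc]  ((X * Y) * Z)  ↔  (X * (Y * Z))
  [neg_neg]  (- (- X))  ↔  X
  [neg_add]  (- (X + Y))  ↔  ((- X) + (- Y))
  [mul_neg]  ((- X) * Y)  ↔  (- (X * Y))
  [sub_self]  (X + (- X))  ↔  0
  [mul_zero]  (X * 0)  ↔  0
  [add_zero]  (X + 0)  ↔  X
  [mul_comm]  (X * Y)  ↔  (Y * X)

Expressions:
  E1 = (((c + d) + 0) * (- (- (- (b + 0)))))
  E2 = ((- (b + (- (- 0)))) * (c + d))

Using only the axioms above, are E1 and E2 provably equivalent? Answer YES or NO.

step 1: neg_neg (→) rewrites (- (- (b + 0))) into (b + 0), now (((c + d) + 0) * (- (b + 0)))
step 2: add_zero (→) rewrites (b + 0) into b, now (((c + d) + 0) * (- b))
step 3: add_zero (→) rewrites ((c + d) + 0) into (c + d), now ((c + d) * (- b))
step 4: mul_comm (→) rewrites ((c + d) * (- b)) into ((- b) * (c + d))
step 5: add_zero (←) rewrites b into (b + 0), now ((- (b + 0)) * (c + d))
step 6: neg_neg (←) rewrites 0 into (- (- 0)), which is E2

YES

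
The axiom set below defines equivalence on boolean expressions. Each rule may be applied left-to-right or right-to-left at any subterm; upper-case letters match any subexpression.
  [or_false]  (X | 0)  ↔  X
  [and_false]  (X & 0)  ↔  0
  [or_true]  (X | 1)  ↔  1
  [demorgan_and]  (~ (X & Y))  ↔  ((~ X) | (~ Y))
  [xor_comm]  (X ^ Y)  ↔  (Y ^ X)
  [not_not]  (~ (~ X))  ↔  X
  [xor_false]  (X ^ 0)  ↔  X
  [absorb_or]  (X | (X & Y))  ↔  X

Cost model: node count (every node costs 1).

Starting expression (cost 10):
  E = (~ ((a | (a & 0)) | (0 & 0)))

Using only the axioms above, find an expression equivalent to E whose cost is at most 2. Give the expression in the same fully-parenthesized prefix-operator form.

1. [and_false →] (0 & 0)  →  0;  E = (~ ((a | (a & 0)) | 0))
2. [or_false →] ((a | (a & 0)) | 0)  →  (a | (a & 0));  E = (~ (a | (a & 0)))
3. [absorb_or →] (a | (a & 0))  →  a;  cost 2 ≤ 2, done

(~ a)   [cost 2]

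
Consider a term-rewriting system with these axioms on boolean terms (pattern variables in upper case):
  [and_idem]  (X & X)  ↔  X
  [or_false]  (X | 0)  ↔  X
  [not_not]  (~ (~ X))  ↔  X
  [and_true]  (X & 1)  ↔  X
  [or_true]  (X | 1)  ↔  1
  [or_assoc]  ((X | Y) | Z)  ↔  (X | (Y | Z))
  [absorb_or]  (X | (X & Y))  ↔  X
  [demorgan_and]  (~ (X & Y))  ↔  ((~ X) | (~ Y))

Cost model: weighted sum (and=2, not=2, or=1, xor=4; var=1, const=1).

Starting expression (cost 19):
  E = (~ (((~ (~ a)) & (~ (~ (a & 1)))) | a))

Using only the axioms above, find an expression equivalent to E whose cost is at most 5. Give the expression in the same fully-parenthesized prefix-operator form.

1. [and_true →] (a & 1)  →  a;  E = (~ (((~ (~ a)) & (~ (~ a))) | a))
2. [and_idem →] ((~ (~ a)) & (~ (~ a)))  →  (~ (~ a));  E = (~ ((~ (~ a)) | a))
3. [not_not →] (~ (~ a))  →  a;  cost 5 ≤ 5, done

(~ (a | a))   [cost 5]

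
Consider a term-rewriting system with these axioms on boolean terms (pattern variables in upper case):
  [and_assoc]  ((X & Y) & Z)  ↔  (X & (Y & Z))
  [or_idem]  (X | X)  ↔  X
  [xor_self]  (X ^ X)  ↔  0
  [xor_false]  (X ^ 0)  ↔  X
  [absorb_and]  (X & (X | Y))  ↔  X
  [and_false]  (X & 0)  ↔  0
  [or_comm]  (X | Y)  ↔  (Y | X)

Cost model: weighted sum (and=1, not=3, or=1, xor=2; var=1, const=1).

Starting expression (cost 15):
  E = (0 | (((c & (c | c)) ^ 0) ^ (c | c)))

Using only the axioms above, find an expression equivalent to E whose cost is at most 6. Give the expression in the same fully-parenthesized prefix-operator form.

step 1: xor_false (→) rewrites ((c & (c | c)) ^ 0) into (c & (c | c)), now (0 | ((c & (c | c)) ^ (c | c)))
step 2: absorb_and (→) rewrites (c & (c | c)) into c, now (0 | (c ^ (c | c)))
step 3: or_idem (→) rewrites (c | c) into c, reaching cost 6 (bound 6)

(0 | (c ^ c))   [cost 6]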